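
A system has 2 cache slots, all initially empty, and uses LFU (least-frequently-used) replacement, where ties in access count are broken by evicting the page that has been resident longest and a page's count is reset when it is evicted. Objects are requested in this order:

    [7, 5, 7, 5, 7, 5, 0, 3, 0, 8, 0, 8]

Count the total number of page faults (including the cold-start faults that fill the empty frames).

8

7: fault, frames [7]
5: fault, frames [7, 5]
7: hit
5: hit
7: hit
5: hit
0: fault, evict 7, frames [5, 0]
3: fault, evict 0, frames [5, 3]
0: fault, evict 3, frames [5, 0]
8: fault, evict 0, frames [5, 8]
0: fault, evict 8, frames [5, 0]
8: fault, evict 0, frames [5, 8]
Page faults: 8.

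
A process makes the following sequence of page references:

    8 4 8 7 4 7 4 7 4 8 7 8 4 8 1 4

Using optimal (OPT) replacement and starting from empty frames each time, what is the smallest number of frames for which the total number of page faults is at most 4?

3

f=1: 16 faults
f=2: 6 faults
f=3: 4 faults
f=4: 4 faults
Smallest f with faults ≤ 4 is 3.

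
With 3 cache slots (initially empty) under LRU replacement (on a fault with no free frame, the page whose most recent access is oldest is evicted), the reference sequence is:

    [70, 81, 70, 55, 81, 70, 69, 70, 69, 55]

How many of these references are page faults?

70 → miss, frames [70]
81 → miss, frames [70, 81]
70 → hit
55 → miss, frames [81, 70, 55]
81 → hit
70 → hit
69 → miss, evict 55, frames [81, 70, 69]
70 → hit
69 → hit
55 → miss, evict 81, frames [70, 69, 55]
Page faults: 5.

5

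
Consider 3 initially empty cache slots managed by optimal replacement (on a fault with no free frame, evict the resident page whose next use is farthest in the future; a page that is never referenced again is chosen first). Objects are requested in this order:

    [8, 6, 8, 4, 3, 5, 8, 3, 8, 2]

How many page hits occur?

4

8: miss, frames {8}
6: miss, frames {8,6}
8: hit
4: miss, frames {8,6,4}
3: miss, evict 4, frames {8,6,3}
5: miss, evict 6, frames {8,3,5}
8: hit
3: hit
8: hit
2: miss, evict 5, frames {8,3,2}
Hits: 4.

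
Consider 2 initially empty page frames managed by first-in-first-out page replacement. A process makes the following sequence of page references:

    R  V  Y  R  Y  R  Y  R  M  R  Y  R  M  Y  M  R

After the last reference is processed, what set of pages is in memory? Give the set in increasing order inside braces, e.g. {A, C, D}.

{R, Y}

R → fault, frames {R}
V → fault, frames {R,V}
Y → fault, evict R, frames {V,Y}
R → fault, evict V, frames {Y,R}
Y → hit
R → hit
Y → hit
R → hit
M → fault, evict Y, frames {R,M}
R → hit
Y → fault, evict R, frames {M,Y}
R → fault, evict M, frames {Y,R}
M → fault, evict Y, frames {R,M}
Y → fault, evict R, frames {M,Y}
M → hit
R → fault, evict M, frames {Y,R}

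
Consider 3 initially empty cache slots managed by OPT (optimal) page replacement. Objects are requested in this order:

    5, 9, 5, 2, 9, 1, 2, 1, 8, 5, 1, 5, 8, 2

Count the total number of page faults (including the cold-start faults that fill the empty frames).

6

5 → fault, frames [5]
9 → fault, frames [5, 9]
5 → hit
2 → fault, frames [5, 9, 2]
9 → hit
1 → fault, evict 9, frames [5, 2, 1]
2 → hit
1 → hit
8 → fault, evict 2, frames [5, 1, 8]
5 → hit
1 → hit
5 → hit
8 → hit
2 → fault, evict 8, frames [5, 1, 2]
Page faults: 6.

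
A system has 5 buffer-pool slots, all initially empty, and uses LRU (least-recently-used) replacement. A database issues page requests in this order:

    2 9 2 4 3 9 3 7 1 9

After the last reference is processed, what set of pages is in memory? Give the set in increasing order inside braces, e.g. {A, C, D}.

2 → fault, frames [2]
9 → fault, frames [2, 9]
2 → hit
4 → fault, frames [9, 2, 4]
3 → fault, frames [9, 2, 4, 3]
9 → hit
3 → hit
7 → fault, frames [2, 4, 9, 3, 7]
1 → fault, evict 2, frames [4, 9, 3, 7, 1]
9 → hit

{1, 3, 4, 7, 9}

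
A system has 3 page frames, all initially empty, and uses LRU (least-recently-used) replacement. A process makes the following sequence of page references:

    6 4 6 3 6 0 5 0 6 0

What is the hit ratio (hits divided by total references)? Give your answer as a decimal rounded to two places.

0.50

6 → fault, frames [6]
4 → fault, frames [6, 4]
6 → hit
3 → fault, frames [4, 6, 3]
6 → hit
0 → fault, evict 4, frames [3, 6, 0]
5 → fault, evict 3, frames [6, 0, 5]
0 → hit
6 → hit
0 → hit
Hits: 5 of 10 references → 5/10 = 0.5000.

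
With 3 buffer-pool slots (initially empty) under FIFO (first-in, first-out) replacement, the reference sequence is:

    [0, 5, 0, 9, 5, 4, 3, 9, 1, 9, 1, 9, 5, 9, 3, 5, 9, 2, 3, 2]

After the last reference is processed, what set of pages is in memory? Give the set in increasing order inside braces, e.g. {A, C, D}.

0 -> miss, frames {0}
5 -> miss, frames {0,5}
0 -> hit
9 -> miss, frames {0,5,9}
5 -> hit
4 -> miss, evict 0, frames {5,9,4}
3 -> miss, evict 5, frames {9,4,3}
9 -> hit
1 -> miss, evict 9, frames {4,3,1}
9 -> miss, evict 4, frames {3,1,9}
1 -> hit
9 -> hit
5 -> miss, evict 3, frames {1,9,5}
9 -> hit
3 -> miss, evict 1, frames {9,5,3}
5 -> hit
9 -> hit
2 -> miss, evict 9, frames {5,3,2}
3 -> hit
2 -> hit

{2, 3, 5}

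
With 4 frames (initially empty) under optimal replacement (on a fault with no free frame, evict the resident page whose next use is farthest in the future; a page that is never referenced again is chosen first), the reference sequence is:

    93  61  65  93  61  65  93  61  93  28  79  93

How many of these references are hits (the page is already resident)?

93: fault, frames [93]
61: fault, frames [93, 61]
65: fault, frames [93, 61, 65]
93: hit
61: hit
65: hit
93: hit
61: hit
93: hit
28: fault, frames [93, 61, 65, 28]
79: fault, evict 28, frames [93, 61, 65, 79]
93: hit
Hits: 7.

7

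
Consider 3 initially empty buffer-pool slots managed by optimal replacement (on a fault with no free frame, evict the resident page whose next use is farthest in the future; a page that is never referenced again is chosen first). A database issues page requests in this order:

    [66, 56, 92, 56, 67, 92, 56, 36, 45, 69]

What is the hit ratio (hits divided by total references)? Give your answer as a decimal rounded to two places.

66 -> fault, frames [66]
56 -> fault, frames [66, 56]
92 -> fault, frames [66, 56, 92]
56 -> hit
67 -> fault, evict 66, frames [56, 92, 67]
92 -> hit
56 -> hit
36 -> fault, evict 67, frames [56, 92, 36]
45 -> fault, evict 36, frames [56, 92, 45]
69 -> fault, evict 45, frames [56, 92, 69]
Hits: 3 of 10 references → 3/10 = 0.3000.

0.30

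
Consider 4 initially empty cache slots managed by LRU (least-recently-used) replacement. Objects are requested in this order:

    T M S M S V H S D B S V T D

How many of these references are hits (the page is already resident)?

T -> miss, frames (T)
M -> miss, frames (T M)
S -> miss, frames (T M S)
M -> hit
S -> hit
V -> miss, frames (T M S V)
H -> miss, evict T, frames (M S V H)
S -> hit
D -> miss, evict M, frames (V H S D)
B -> miss, evict V, frames (H S D B)
S -> hit
V -> miss, evict H, frames (D B S V)
T -> miss, evict D, frames (B S V T)
D -> miss, evict B, frames (S V T D)
Hits: 4.

4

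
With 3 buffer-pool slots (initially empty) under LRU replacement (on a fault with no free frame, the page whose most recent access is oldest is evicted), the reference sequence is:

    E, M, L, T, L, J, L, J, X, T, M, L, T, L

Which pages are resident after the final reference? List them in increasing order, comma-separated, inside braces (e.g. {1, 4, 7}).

E → miss, frames (E)
M → miss, frames (E M)
L → miss, frames (E M L)
T → miss, evict E, frames (M L T)
L → hit
J → miss, evict M, frames (T L J)
L → hit
J → hit
X → miss, evict T, frames (L J X)
T → miss, evict L, frames (J X T)
M → miss, evict J, frames (X T M)
L → miss, evict X, frames (T M L)
T → hit
L → hit

{L, M, T}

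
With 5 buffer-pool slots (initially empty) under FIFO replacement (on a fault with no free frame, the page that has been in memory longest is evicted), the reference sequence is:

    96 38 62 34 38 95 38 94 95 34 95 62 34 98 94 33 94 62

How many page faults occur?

96 -> miss, frames (96)
38 -> miss, frames (96 38)
62 -> miss, frames (96 38 62)
34 -> miss, frames (96 38 62 34)
38 -> hit
95 -> miss, frames (96 38 62 34 95)
38 -> hit
94 -> miss, evict 96, frames (38 62 34 95 94)
95 -> hit
34 -> hit
95 -> hit
62 -> hit
34 -> hit
98 -> miss, evict 38, frames (62 34 95 94 98)
94 -> hit
33 -> miss, evict 62, frames (34 95 94 98 33)
94 -> hit
62 -> miss, evict 34, frames (95 94 98 33 62)
Page faults: 9.

9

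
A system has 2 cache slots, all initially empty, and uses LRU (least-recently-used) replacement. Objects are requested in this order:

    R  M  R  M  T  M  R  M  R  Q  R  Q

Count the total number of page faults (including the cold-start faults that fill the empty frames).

5

R → miss, frames [R]
M → miss, frames [R, M]
R → hit
M → hit
T → miss, evict R, frames [M, T]
M → hit
R → miss, evict T, frames [M, R]
M → hit
R → hit
Q → miss, evict M, frames [R, Q]
R → hit
Q → hit
Page faults: 5.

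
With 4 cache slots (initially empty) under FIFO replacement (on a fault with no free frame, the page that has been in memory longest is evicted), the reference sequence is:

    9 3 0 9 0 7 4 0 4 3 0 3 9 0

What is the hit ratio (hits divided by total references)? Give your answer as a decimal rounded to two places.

0.57

9 → fault, frames (9)
3 → fault, frames (9 3)
0 → fault, frames (9 3 0)
9 → hit
0 → hit
7 → fault, frames (9 3 0 7)
4 → fault, evict 9, frames (3 0 7 4)
0 → hit
4 → hit
3 → hit
0 → hit
3 → hit
9 → fault, evict 3, frames (0 7 4 9)
0 → hit
Hits: 8 of 14 references → 8/14 = 0.5714.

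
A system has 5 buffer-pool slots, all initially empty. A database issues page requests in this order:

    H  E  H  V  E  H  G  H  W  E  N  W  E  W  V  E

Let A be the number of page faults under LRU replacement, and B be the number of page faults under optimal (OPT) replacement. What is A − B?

1

Under LRU: F F . F . . F . F . F . . . F . → 7 faults.
Under OPT: F F . F . . F . F . F . . . . . → 6 faults.
A − B = 7 − 6 = 1.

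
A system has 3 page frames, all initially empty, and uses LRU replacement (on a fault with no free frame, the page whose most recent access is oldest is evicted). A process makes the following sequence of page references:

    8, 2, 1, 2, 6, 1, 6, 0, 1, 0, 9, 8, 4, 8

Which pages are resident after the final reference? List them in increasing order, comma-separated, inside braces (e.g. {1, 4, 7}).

8: miss, frames (8)
2: miss, frames (8 2)
1: miss, frames (8 2 1)
2: hit
6: miss, evict 8, frames (1 2 6)
1: hit
6: hit
0: miss, evict 2, frames (1 6 0)
1: hit
0: hit
9: miss, evict 6, frames (1 0 9)
8: miss, evict 1, frames (0 9 8)
4: miss, evict 0, frames (9 8 4)
8: hit

{4, 8, 9}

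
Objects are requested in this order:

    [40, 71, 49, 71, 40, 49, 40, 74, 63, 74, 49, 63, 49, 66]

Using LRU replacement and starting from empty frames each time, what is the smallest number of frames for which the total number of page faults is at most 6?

4

f=1: 14 faults
f=2: 10 faults
f=3: 7 faults
f=4: 6 faults
f=5: 6 faults
f=6: 6 faults
Smallest f with faults ≤ 6 is 4.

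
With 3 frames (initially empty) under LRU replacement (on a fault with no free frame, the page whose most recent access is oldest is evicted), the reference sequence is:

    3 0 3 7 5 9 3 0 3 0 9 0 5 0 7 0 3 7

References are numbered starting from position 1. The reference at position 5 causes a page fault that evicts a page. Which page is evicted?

pos 1: 3 -> miss, frames [3]
pos 2: 0 -> miss, frames [3, 0]
pos 3: 3 -> hit
pos 4: 7 -> miss, frames [0, 3, 7]
pos 5: 5 -> miss, evict 0, frames [3, 7, 5]
At position 5, page 0 is evicted.

0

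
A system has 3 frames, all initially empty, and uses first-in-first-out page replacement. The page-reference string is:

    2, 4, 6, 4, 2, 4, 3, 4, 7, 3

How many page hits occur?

2: miss, frames (2)
4: miss, frames (2 4)
6: miss, frames (2 4 6)
4: hit
2: hit
4: hit
3: miss, evict 2, frames (4 6 3)
4: hit
7: miss, evict 4, frames (6 3 7)
3: hit
Hits: 5.

5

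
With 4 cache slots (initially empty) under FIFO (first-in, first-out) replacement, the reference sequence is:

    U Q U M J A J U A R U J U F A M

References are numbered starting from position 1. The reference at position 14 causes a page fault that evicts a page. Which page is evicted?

J

pos 1: U → miss, frames {U}
pos 2: Q → miss, frames {U,Q}
pos 3: U → hit
pos 4: M → miss, frames {U,Q,M}
pos 5: J → miss, frames {U,Q,M,J}
pos 6: A → miss, evict U, frames {Q,M,J,A}
pos 7: J → hit
pos 8: U → miss, evict Q, frames {M,J,A,U}
pos 9: A → hit
pos 10: R → miss, evict M, frames {J,A,U,R}
pos 11: U → hit
pos 12: J → hit
pos 13: U → hit
pos 14: F → miss, evict J, frames {A,U,R,F}
At position 14, page J is evicted.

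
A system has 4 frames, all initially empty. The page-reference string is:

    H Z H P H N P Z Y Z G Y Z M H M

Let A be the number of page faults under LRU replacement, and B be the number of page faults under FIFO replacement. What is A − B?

Under LRU: F F . F . F . . F . F . . F F . → 8 faults.
Under FIFO: F F . F . F . . F . F . F F F . → 9 faults.
A − B = 8 − 9 = -1.

-1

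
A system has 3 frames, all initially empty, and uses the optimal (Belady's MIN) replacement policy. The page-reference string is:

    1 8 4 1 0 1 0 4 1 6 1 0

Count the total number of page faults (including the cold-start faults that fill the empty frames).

1 → fault, frames [1]
8 → fault, frames [1, 8]
4 → fault, frames [1, 8, 4]
1 → hit
0 → fault, evict 8, frames [1, 4, 0]
1 → hit
0 → hit
4 → hit
1 → hit
6 → fault, evict 4, frames [1, 0, 6]
1 → hit
0 → hit
Page faults: 5.

5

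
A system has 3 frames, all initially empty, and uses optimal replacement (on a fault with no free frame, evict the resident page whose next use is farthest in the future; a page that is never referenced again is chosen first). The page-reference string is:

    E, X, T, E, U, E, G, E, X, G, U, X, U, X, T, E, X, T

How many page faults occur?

7

E: miss, frames [E]
X: miss, frames [E, X]
T: miss, frames [E, X, T]
E: hit
U: miss, evict T, frames [E, X, U]
E: hit
G: miss, evict U, frames [E, X, G]
E: hit
X: hit
G: hit
U: miss, evict G, frames [E, X, U]
X: hit
U: hit
X: hit
T: miss, evict U, frames [E, X, T]
E: hit
X: hit
T: hit
Page faults: 7.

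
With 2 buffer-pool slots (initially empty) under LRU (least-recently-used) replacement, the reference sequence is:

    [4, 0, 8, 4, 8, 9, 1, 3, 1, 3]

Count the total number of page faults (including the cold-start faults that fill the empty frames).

7

4: fault, frames [4]
0: fault, frames [4, 0]
8: fault, evict 4, frames [0, 8]
4: fault, evict 0, frames [8, 4]
8: hit
9: fault, evict 4, frames [8, 9]
1: fault, evict 8, frames [9, 1]
3: fault, evict 9, frames [1, 3]
1: hit
3: hit
Page faults: 7.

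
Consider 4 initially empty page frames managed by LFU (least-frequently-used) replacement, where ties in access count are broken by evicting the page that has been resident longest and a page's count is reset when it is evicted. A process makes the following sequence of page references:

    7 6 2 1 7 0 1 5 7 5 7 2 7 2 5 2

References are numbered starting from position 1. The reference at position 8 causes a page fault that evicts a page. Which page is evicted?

pos 1: 7 → miss, frames [7]
pos 2: 6 → miss, frames [7, 6]
pos 3: 2 → miss, frames [7, 6, 2]
pos 4: 1 → miss, frames [7, 6, 2, 1]
pos 5: 7 → hit
pos 6: 0 → miss, evict 6, frames [7, 2, 1, 0]
pos 7: 1 → hit
pos 8: 5 → miss, evict 2, frames [7, 1, 0, 5]
At position 8, page 2 is evicted.

2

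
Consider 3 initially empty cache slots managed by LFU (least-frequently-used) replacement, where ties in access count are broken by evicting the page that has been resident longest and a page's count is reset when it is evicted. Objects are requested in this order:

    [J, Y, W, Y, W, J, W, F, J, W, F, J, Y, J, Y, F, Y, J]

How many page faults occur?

9

J: fault, frames [J]
Y: fault, frames [J, Y]
W: fault, frames [J, Y, W]
Y: hit
W: hit
J: hit
W: hit
F: fault, evict J, frames [Y, W, F]
J: fault, evict F, frames [Y, W, J]
W: hit
F: fault, evict J, frames [Y, W, F]
J: fault, evict F, frames [Y, W, J]
Y: hit
J: hit
Y: hit
F: fault, evict J, frames [Y, W, F]
Y: hit
J: fault, evict F, frames [Y, W, J]
Page faults: 9.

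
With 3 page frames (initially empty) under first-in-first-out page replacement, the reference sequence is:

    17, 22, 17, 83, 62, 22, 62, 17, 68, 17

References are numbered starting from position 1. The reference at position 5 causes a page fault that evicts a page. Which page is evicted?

pos 1: 17 → fault, frames {17}
pos 2: 22 → fault, frames {17,22}
pos 3: 17 → hit
pos 4: 83 → fault, frames {17,22,83}
pos 5: 62 → fault, evict 17, frames {22,83,62}
At position 5, page 17 is evicted.

17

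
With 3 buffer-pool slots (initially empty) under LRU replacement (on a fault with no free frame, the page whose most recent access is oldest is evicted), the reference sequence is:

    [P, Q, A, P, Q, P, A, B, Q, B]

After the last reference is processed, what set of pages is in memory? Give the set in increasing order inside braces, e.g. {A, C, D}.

{A, B, Q}

P -> fault, frames {P}
Q -> fault, frames {P,Q}
A -> fault, frames {P,Q,A}
P -> hit
Q -> hit
P -> hit
A -> hit
B -> fault, evict Q, frames {P,A,B}
Q -> fault, evict P, frames {A,B,Q}
B -> hit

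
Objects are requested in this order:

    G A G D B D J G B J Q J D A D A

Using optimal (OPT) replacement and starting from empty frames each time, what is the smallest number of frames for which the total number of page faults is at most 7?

4

f=1: 16 faults
f=2: 10 faults
f=3: 8 faults
f=4: 7 faults
f=5: 6 faults
f=6: 6 faults
Smallest f with faults ≤ 7 is 4.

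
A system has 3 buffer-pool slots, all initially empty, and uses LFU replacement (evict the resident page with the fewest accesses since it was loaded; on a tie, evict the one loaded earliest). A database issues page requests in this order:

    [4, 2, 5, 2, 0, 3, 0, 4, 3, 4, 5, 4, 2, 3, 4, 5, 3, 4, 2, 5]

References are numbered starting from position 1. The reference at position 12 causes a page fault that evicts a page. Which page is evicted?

5

pos 1: 4 -> fault, frames (4)
pos 2: 2 -> fault, frames (4 2)
pos 3: 5 -> fault, frames (4 2 5)
pos 4: 2 -> hit
pos 5: 0 -> fault, evict 4, frames (2 5 0)
pos 6: 3 -> fault, evict 5, frames (2 0 3)
pos 7: 0 -> hit
pos 8: 4 -> fault, evict 3, frames (2 0 4)
pos 9: 3 -> fault, evict 4, frames (2 0 3)
pos 10: 4 -> fault, evict 3, frames (2 0 4)
pos 11: 5 -> fault, evict 4, frames (2 0 5)
pos 12: 4 -> fault, evict 5, frames (2 0 4)
At position 12, page 5 is evicted.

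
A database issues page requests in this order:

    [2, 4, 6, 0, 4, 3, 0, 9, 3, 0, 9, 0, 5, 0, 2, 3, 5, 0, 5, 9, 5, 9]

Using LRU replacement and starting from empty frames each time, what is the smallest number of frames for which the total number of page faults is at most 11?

f=1: 22 faults
f=2: 17 faults
f=3: 12 faults
f=4: 10 faults
f=5: 8 faults
f=6: 8 faults
f=7: 7 faults
Smallest f with faults ≤ 11 is 4.

4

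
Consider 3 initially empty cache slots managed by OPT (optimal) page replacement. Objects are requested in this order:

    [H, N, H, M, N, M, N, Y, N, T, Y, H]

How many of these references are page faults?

5

H -> miss, frames (H)
N -> miss, frames (H N)
H -> hit
M -> miss, frames (H N M)
N -> hit
M -> hit
N -> hit
Y -> miss, evict M, frames (H N Y)
N -> hit
T -> miss, evict N, frames (H Y T)
Y -> hit
H -> hit
Page faults: 5.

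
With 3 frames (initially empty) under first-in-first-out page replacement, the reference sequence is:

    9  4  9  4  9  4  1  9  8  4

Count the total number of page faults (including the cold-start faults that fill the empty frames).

9 → fault, frames {9}
4 → fault, frames {9,4}
9 → hit
4 → hit
9 → hit
4 → hit
1 → fault, frames {9,4,1}
9 → hit
8 → fault, evict 9, frames {4,1,8}
4 → hit
Page faults: 4.

4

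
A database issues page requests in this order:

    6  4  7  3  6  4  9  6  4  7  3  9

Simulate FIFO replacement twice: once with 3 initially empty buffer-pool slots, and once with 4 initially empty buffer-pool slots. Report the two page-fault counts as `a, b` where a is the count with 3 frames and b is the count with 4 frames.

9, 10

3 frames: F F F F F F F . . F F . → 9 faults.
4 frames: F F F F . . F F F F F F → 10 faults.
10 > 9: adding a frame increased faults — Belady's anomaly.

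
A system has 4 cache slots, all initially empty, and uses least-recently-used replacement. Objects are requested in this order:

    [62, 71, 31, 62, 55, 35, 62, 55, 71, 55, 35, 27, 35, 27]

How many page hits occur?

62: miss, frames (62)
71: miss, frames (62 71)
31: miss, frames (62 71 31)
62: hit
55: miss, frames (71 31 62 55)
35: miss, evict 71, frames (31 62 55 35)
62: hit
55: hit
71: miss, evict 31, frames (35 62 55 71)
55: hit
35: hit
27: miss, evict 62, frames (71 55 35 27)
35: hit
27: hit
Hits: 7.

7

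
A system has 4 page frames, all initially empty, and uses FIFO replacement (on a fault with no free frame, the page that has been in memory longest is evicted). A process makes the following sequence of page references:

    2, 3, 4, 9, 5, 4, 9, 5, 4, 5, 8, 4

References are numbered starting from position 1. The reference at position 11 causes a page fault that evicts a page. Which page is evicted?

3

pos 1: 2 -> miss, frames (2)
pos 2: 3 -> miss, frames (2 3)
pos 3: 4 -> miss, frames (2 3 4)
pos 4: 9 -> miss, frames (2 3 4 9)
pos 5: 5 -> miss, evict 2, frames (3 4 9 5)
pos 6: 4 -> hit
pos 7: 9 -> hit
pos 8: 5 -> hit
pos 9: 4 -> hit
pos 10: 5 -> hit
pos 11: 8 -> miss, evict 3, frames (4 9 5 8)
At position 11, page 3 is evicted.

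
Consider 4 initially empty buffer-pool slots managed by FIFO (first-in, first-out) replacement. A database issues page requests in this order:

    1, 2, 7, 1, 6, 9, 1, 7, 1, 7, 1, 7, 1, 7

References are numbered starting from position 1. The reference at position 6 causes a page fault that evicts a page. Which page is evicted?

pos 1: 1 -> miss, frames {1}
pos 2: 2 -> miss, frames {1,2}
pos 3: 7 -> miss, frames {1,2,7}
pos 4: 1 -> hit
pos 5: 6 -> miss, frames {1,2,7,6}
pos 6: 9 -> miss, evict 1, frames {2,7,6,9}
At position 6, page 1 is evicted.

1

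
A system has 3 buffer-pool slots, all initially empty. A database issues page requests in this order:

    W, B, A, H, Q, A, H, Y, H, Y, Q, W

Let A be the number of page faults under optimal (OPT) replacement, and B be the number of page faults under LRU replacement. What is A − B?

-1

Under OPT: F F F F F . . F . . . F → 7 faults.
Under LRU: F F F F F . . F . . F F → 8 faults.
A − B = 7 − 8 = -1.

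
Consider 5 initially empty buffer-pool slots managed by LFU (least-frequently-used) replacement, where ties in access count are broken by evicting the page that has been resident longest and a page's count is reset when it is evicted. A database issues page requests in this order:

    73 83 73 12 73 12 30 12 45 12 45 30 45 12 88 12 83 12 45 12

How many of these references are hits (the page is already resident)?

73 -> miss, frames {73}
83 -> miss, frames {73,83}
73 -> hit
12 -> miss, frames {73,83,12}
73 -> hit
12 -> hit
30 -> miss, frames {73,83,12,30}
12 -> hit
45 -> miss, frames {73,83,12,30,45}
12 -> hit
45 -> hit
30 -> hit
45 -> hit
12 -> hit
88 -> miss, evict 83, frames {73,12,30,45,88}
12 -> hit
83 -> miss, evict 88, frames {73,12,30,45,83}
12 -> hit
45 -> hit
12 -> hit
Hits: 13.

13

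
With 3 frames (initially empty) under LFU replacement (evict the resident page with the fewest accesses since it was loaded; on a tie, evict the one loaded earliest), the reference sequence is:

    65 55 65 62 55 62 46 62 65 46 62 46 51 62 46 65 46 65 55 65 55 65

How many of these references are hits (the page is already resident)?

10

65: fault, frames (65)
55: fault, frames (65 55)
65: hit
62: fault, frames (65 55 62)
55: hit
62: hit
46: fault, evict 65, frames (55 62 46)
62: hit
65: fault, evict 46, frames (55 62 65)
46: fault, evict 65, frames (55 62 46)
62: hit
46: hit
51: fault, evict 55, frames (62 46 51)
62: hit
46: hit
65: fault, evict 51, frames (62 46 65)
46: hit
65: hit
55: fault, evict 65, frames (62 46 55)
65: fault, evict 55, frames (62 46 65)
55: fault, evict 65, frames (62 46 55)
65: fault, evict 55, frames (62 46 65)
Hits: 10.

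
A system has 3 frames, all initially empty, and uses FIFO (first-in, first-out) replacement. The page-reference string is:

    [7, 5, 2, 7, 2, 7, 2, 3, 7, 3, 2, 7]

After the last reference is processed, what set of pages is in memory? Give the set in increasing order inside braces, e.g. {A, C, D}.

{2, 3, 7}

7 -> fault, frames (7)
5 -> fault, frames (7 5)
2 -> fault, frames (7 5 2)
7 -> hit
2 -> hit
7 -> hit
2 -> hit
3 -> fault, evict 7, frames (5 2 3)
7 -> fault, evict 5, frames (2 3 7)
3 -> hit
2 -> hit
7 -> hit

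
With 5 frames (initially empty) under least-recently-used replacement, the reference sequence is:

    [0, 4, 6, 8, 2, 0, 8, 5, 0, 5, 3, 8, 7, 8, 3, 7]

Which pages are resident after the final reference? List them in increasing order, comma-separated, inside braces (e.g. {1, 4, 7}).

{0, 3, 5, 7, 8}

0: fault, frames {0}
4: fault, frames {0,4}
6: fault, frames {0,4,6}
8: fault, frames {0,4,6,8}
2: fault, frames {0,4,6,8,2}
0: hit
8: hit
5: fault, evict 4, frames {6,2,0,8,5}
0: hit
5: hit
3: fault, evict 6, frames {2,8,0,5,3}
8: hit
7: fault, evict 2, frames {0,5,3,8,7}
8: hit
3: hit
7: hit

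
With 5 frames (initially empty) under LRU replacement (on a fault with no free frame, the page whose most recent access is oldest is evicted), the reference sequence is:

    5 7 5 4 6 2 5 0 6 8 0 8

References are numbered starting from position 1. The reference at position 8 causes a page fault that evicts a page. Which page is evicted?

7

pos 1: 5: fault, frames {5}
pos 2: 7: fault, frames {5,7}
pos 3: 5: hit
pos 4: 4: fault, frames {7,5,4}
pos 5: 6: fault, frames {7,5,4,6}
pos 6: 2: fault, frames {7,5,4,6,2}
pos 7: 5: hit
pos 8: 0: fault, evict 7, frames {4,6,2,5,0}
At position 8, page 7 is evicted.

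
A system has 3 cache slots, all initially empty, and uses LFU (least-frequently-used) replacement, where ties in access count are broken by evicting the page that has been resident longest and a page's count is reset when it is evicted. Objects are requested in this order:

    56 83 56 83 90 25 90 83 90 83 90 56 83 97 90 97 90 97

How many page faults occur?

56: fault, frames (56)
83: fault, frames (56 83)
56: hit
83: hit
90: fault, frames (56 83 90)
25: fault, evict 90, frames (56 83 25)
90: fault, evict 25, frames (56 83 90)
83: hit
90: hit
83: hit
90: hit
56: hit
83: hit
97: fault, evict 56, frames (83 90 97)
90: hit
97: hit
90: hit
97: hit
Page faults: 6.

6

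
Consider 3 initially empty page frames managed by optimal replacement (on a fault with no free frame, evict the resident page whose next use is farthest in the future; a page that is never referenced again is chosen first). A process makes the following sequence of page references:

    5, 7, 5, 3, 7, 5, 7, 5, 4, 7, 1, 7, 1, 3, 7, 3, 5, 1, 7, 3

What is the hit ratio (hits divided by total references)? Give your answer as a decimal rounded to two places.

5 → miss, frames (5)
7 → miss, frames (5 7)
5 → hit
3 → miss, frames (5 7 3)
7 → hit
5 → hit
7 → hit
5 → hit
4 → miss, evict 5, frames (7 3 4)
7 → hit
1 → miss, evict 4, frames (7 3 1)
7 → hit
1 → hit
3 → hit
7 → hit
3 → hit
5 → miss, evict 3, frames (7 1 5)
1 → hit
7 → hit
3 → miss, evict 5, frames (7 1 3)
Hits: 13 of 20 references → 13/20 = 0.6500.

0.65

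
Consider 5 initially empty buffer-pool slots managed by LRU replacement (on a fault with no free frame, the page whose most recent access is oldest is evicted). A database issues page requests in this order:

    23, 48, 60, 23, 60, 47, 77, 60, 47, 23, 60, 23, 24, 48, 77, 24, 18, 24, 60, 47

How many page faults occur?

11

23: miss, frames (23)
48: miss, frames (23 48)
60: miss, frames (23 48 60)
23: hit
60: hit
47: miss, frames (48 23 60 47)
77: miss, frames (48 23 60 47 77)
60: hit
47: hit
23: hit
60: hit
23: hit
24: miss, evict 48, frames (77 47 60 23 24)
48: miss, evict 77, frames (47 60 23 24 48)
77: miss, evict 47, frames (60 23 24 48 77)
24: hit
18: miss, evict 60, frames (23 48 77 24 18)
24: hit
60: miss, evict 23, frames (48 77 18 24 60)
47: miss, evict 48, frames (77 18 24 60 47)
Page faults: 11.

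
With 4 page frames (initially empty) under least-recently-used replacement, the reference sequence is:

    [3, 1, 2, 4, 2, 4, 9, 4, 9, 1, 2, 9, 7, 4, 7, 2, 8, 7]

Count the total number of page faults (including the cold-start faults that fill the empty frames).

3 -> miss, frames {3}
1 -> miss, frames {3,1}
2 -> miss, frames {3,1,2}
4 -> miss, frames {3,1,2,4}
2 -> hit
4 -> hit
9 -> miss, evict 3, frames {1,2,4,9}
4 -> hit
9 -> hit
1 -> hit
2 -> hit
9 -> hit
7 -> miss, evict 4, frames {1,2,9,7}
4 -> miss, evict 1, frames {2,9,7,4}
7 -> hit
2 -> hit
8 -> miss, evict 9, frames {4,7,2,8}
7 -> hit
Page faults: 8.

8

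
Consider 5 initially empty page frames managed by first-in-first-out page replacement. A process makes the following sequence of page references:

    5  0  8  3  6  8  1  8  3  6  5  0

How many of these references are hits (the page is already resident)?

5 -> miss, frames (5)
0 -> miss, frames (5 0)
8 -> miss, frames (5 0 8)
3 -> miss, frames (5 0 8 3)
6 -> miss, frames (5 0 8 3 6)
8 -> hit
1 -> miss, evict 5, frames (0 8 3 6 1)
8 -> hit
3 -> hit
6 -> hit
5 -> miss, evict 0, frames (8 3 6 1 5)
0 -> miss, evict 8, frames (3 6 1 5 0)
Hits: 4.

4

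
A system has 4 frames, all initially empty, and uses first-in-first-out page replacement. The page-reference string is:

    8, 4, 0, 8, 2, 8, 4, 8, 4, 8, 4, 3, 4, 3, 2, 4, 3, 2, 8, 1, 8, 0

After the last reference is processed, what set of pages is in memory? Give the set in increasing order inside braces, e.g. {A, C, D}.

{0, 1, 3, 8}

8 → miss, frames (8)
4 → miss, frames (8 4)
0 → miss, frames (8 4 0)
8 → hit
2 → miss, frames (8 4 0 2)
8 → hit
4 → hit
8 → hit
4 → hit
8 → hit
4 → hit
3 → miss, evict 8, frames (4 0 2 3)
4 → hit
3 → hit
2 → hit
4 → hit
3 → hit
2 → hit
8 → miss, evict 4, frames (0 2 3 8)
1 → miss, evict 0, frames (2 3 8 1)
8 → hit
0 → miss, evict 2, frames (3 8 1 0)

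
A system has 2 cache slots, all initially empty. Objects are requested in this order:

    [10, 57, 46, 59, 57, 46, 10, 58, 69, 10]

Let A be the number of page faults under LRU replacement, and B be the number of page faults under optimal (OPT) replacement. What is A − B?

Under LRU: F F F F F F F F F F → 10 faults.
Under OPT: F F F F . F F F F . → 8 faults.
A − B = 10 − 8 = 2.

2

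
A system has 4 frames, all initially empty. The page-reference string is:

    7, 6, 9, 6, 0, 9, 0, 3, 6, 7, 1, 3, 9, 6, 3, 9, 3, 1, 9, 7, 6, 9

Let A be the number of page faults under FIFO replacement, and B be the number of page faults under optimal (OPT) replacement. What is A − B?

4

Under FIFO: F F F . F . . F . F F . F F F . . . . F . . → 11 faults.
Under OPT: F F F . F . . F . . F . . . . . . . . F . . → 7 faults.
A − B = 11 − 7 = 4.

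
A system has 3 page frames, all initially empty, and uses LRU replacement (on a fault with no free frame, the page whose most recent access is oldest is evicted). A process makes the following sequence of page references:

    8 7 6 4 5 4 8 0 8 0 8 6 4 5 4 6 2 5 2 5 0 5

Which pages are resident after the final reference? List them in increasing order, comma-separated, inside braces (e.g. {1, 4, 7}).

8: fault, frames {8}
7: fault, frames {8,7}
6: fault, frames {8,7,6}
4: fault, evict 8, frames {7,6,4}
5: fault, evict 7, frames {6,4,5}
4: hit
8: fault, evict 6, frames {5,4,8}
0: fault, evict 5, frames {4,8,0}
8: hit
0: hit
8: hit
6: fault, evict 4, frames {0,8,6}
4: fault, evict 0, frames {8,6,4}
5: fault, evict 8, frames {6,4,5}
4: hit
6: hit
2: fault, evict 5, frames {4,6,2}
5: fault, evict 4, frames {6,2,5}
2: hit
5: hit
0: fault, evict 6, frames {2,5,0}
5: hit

{0, 2, 5}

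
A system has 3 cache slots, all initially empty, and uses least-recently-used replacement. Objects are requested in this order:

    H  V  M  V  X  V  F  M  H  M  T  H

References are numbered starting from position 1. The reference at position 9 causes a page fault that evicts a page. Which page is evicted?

pos 1: H → fault, frames [H]
pos 2: V → fault, frames [H, V]
pos 3: M → fault, frames [H, V, M]
pos 4: V → hit
pos 5: X → fault, evict H, frames [M, V, X]
pos 6: V → hit
pos 7: F → fault, evict M, frames [X, V, F]
pos 8: M → fault, evict X, frames [V, F, M]
pos 9: H → fault, evict V, frames [F, M, H]
At position 9, page V is evicted.

V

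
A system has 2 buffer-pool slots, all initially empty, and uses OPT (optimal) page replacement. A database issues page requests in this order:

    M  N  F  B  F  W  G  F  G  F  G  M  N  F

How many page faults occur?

M: fault, frames {M}
N: fault, frames {M,N}
F: fault, evict N, frames {M,F}
B: fault, evict M, frames {F,B}
F: hit
W: fault, evict B, frames {F,W}
G: fault, evict W, frames {F,G}
F: hit
G: hit
F: hit
G: hit
M: fault, evict G, frames {F,M}
N: fault, evict M, frames {F,N}
F: hit
Page faults: 8.

8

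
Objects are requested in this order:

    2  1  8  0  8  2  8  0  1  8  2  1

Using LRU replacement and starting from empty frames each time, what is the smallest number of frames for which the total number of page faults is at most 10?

f=1: 12 faults
f=2: 10 faults
f=3: 7 faults
f=4: 4 faults
Smallest f with faults ≤ 10 is 2.

2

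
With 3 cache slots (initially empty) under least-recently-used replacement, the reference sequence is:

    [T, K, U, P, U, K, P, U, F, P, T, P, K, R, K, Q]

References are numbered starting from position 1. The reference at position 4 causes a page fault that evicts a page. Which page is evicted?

T

pos 1: T: miss, frames [T]
pos 2: K: miss, frames [T, K]
pos 3: U: miss, frames [T, K, U]
pos 4: P: miss, evict T, frames [K, U, P]
At position 4, page T is evicted.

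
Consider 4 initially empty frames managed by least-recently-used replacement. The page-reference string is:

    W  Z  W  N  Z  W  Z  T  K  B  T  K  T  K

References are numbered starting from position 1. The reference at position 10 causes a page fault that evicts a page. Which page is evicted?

pos 1: W: miss, frames {W}
pos 2: Z: miss, frames {W,Z}
pos 3: W: hit
pos 4: N: miss, frames {Z,W,N}
pos 5: Z: hit
pos 6: W: hit
pos 7: Z: hit
pos 8: T: miss, frames {N,W,Z,T}
pos 9: K: miss, evict N, frames {W,Z,T,K}
pos 10: B: miss, evict W, frames {Z,T,K,B}
At position 10, page W is evicted.

W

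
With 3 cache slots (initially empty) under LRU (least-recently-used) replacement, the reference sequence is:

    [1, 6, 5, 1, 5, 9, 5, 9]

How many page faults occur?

1 -> miss, frames {1}
6 -> miss, frames {1,6}
5 -> miss, frames {1,6,5}
1 -> hit
5 -> hit
9 -> miss, evict 6, frames {1,5,9}
5 -> hit
9 -> hit
Page faults: 4.

4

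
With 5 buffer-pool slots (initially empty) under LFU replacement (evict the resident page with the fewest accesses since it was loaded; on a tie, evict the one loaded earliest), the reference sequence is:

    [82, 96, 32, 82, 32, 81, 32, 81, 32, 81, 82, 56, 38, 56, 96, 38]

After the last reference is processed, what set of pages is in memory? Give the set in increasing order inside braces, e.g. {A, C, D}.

82: miss, frames [82]
96: miss, frames [82, 96]
32: miss, frames [82, 96, 32]
82: hit
32: hit
81: miss, frames [82, 96, 32, 81]
32: hit
81: hit
32: hit
81: hit
82: hit
56: miss, frames [82, 96, 32, 81, 56]
38: miss, evict 96, frames [82, 32, 81, 56, 38]
56: hit
96: miss, evict 38, frames [82, 32, 81, 56, 96]
38: miss, evict 96, frames [82, 32, 81, 56, 38]

{32, 38, 56, 81, 82}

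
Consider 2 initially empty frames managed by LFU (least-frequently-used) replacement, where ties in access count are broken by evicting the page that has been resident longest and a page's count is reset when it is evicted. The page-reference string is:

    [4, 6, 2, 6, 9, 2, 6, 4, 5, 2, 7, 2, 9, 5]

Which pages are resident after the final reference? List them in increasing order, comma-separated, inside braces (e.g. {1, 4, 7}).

4: fault, frames (4)
6: fault, frames (4 6)
2: fault, evict 4, frames (6 2)
6: hit
9: fault, evict 2, frames (6 9)
2: fault, evict 9, frames (6 2)
6: hit
4: fault, evict 2, frames (6 4)
5: fault, evict 4, frames (6 5)
2: fault, evict 5, frames (6 2)
7: fault, evict 2, frames (6 7)
2: fault, evict 7, frames (6 2)
9: fault, evict 2, frames (6 9)
5: fault, evict 9, frames (6 5)

{5, 6}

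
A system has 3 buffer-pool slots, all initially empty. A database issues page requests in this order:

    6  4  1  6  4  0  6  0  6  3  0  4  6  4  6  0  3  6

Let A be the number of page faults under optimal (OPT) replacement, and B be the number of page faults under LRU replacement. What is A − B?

Under OPT: F F F . . F . . . F . . F . . . F . → 7 faults.
Under LRU: F F F . . F . . . F . F F . . . F . → 8 faults.
A − B = 7 − 8 = -1.

-1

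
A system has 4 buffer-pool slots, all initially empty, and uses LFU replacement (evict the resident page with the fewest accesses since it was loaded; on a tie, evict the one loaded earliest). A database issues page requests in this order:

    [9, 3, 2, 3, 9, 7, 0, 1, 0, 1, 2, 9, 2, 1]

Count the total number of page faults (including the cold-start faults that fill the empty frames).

9 → miss, frames {9}
3 → miss, frames {9,3}
2 → miss, frames {9,3,2}
3 → hit
9 → hit
7 → miss, frames {9,3,2,7}
0 → miss, evict 2, frames {9,3,7,0}
1 → miss, evict 7, frames {9,3,0,1}
0 → hit
1 → hit
2 → miss, evict 9, frames {3,0,1,2}
9 → miss, evict 2, frames {3,0,1,9}
2 → miss, evict 9, frames {3,0,1,2}
1 → hit
Page faults: 9.

9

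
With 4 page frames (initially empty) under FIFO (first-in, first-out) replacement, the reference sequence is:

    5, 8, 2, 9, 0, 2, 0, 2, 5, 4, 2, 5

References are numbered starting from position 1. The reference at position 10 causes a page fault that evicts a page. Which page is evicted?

2

pos 1: 5 -> fault, frames (5)
pos 2: 8 -> fault, frames (5 8)
pos 3: 2 -> fault, frames (5 8 2)
pos 4: 9 -> fault, frames (5 8 2 9)
pos 5: 0 -> fault, evict 5, frames (8 2 9 0)
pos 6: 2 -> hit
pos 7: 0 -> hit
pos 8: 2 -> hit
pos 9: 5 -> fault, evict 8, frames (2 9 0 5)
pos 10: 4 -> fault, evict 2, frames (9 0 5 4)
At position 10, page 2 is evicted.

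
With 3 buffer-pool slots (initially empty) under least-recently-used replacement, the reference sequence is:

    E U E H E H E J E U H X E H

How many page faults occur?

E: miss, frames [E]
U: miss, frames [E, U]
E: hit
H: miss, frames [U, E, H]
E: hit
H: hit
E: hit
J: miss, evict U, frames [H, E, J]
E: hit
U: miss, evict H, frames [J, E, U]
H: miss, evict J, frames [E, U, H]
X: miss, evict E, frames [U, H, X]
E: miss, evict U, frames [H, X, E]
H: hit
Page faults: 8.

8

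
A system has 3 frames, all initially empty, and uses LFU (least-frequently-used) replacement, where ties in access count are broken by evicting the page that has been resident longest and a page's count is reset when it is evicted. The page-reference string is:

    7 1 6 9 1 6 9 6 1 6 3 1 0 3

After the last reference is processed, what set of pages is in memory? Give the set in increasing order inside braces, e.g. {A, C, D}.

7 → fault, frames (7)
1 → fault, frames (7 1)
6 → fault, frames (7 1 6)
9 → fault, evict 7, frames (1 6 9)
1 → hit
6 → hit
9 → hit
6 → hit
1 → hit
6 → hit
3 → fault, evict 9, frames (1 6 3)
1 → hit
0 → fault, evict 3, frames (1 6 0)
3 → fault, evict 0, frames (1 6 3)

{1, 3, 6}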